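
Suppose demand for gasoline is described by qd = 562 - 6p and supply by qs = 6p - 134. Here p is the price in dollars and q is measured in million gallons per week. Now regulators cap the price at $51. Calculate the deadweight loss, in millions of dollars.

Without the control the market clears where 562 - 6p = 6p - 134, i.e. p* = 58 and q* = 214.
Because the ceiling (51) lies below the market-clearing price, it is binding.
At p = 51: qd = 562 - 6·51 = 256 and qs = 6·51 - 134 = 172.
Quantity traded falls to 172. At q = 172 the demand price is (562 - 172)/6 = 65 and the supply price is (134 + 172)/6 = 51.
Deadweight loss = ½ · (65 - 51) · (214 - 172) = ½ · 14 · 42 = 294.

294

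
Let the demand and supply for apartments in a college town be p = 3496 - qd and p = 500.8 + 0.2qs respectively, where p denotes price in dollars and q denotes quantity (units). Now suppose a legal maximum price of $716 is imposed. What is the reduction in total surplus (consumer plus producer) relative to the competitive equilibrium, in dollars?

Rearranging demand gives qd = 3496 - p; rearranging supply gives qs = 5p - 2504. Without the control the market clears where 3496 - p = 5p - 2504, i.e. p* = 1000 and q* = 2496.
The ceiling of 716 is below the equilibrium price 1000, so it binds.
At p = 716: qd = 3496 - 716 = 2780 and qs = 5·716 - 2504 = 1076.
Quantity traded falls to 1076. At q = 1076 the demand price is 3496 - 1076 = 2420 and the supply price is (2504 + 1076)/5 = 716.
Deadweight loss = ½ · (2420 - 716) · (2496 - 1076) = ½ · 1704 · 1420 = 1209840.

1209840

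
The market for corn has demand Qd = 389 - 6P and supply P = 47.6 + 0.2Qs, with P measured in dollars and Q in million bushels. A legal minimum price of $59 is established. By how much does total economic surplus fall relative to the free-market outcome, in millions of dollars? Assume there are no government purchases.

Rearranging supply gives Qs = 5P - 238. Setting quantity demanded equal to quantity supplied, 389 - 6P = 5P - 238, gives P* = 57 and Q* = 47.
Since 59 > 57, the floor is binding.
At P = 59: Qd = 389 - 6·59 = 35 and Qs = 5·59 - 238 = 57.
Quantity traded falls to 35. At Q = 35 the demand price is (389 - 35)/6 = 59 and the supply price is (238 + 35)/5 = 54.6.
Deadweight loss = ½ · (59 - 54.6) · (47 - 35) = ½ · 4.4 · 12 = 26.4.

26.4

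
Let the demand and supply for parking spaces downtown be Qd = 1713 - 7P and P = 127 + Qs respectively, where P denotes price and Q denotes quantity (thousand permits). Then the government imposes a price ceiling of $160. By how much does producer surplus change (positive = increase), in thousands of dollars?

-4760

Rearranging supply gives Qs = P - 127. Setting quantity demanded equal to quantity supplied, 1713 - 7P = P - 127, gives P* = 230 and Q* = 103.
Since 160 < 230, the ceiling is binding.
At P = 160: Qd = 1713 - 7·160 = 593 and Qs = 160 - 127 = 33.
Producer surplus without the control is ½ · (230 - 127) · 103 = 5304.5.
With the ceiling, producers sell 33 units at 160, so PS = ½ · (160 - 127) · 33 = 544.5.
Change in producer surplus = 544.5 - 5304.5 = -4760.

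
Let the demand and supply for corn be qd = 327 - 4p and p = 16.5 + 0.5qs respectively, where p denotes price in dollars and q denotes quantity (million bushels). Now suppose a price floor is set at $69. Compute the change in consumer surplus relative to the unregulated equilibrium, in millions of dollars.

Rearranging supply gives qs = 2p - 33. Equilibrium: 327 - 4p = 2p - 33, so 360 = 6p and p* = 60, q* = 87.
The floor of 69 is above the equilibrium price 60, so it binds.
At p = 69: qd = 327 - 4·69 = 51 and qs = 2·69 - 33 = 105.
Consumer surplus without the control is ½ · (81.75 - 60) · 87 = 946.125.
With the floor, consumers buy 51 units at 69, so CS = ½ · (81.75 - 69) · 51 = 325.125.
Change in consumer surplus = 325.125 - 946.125 = -621.

-621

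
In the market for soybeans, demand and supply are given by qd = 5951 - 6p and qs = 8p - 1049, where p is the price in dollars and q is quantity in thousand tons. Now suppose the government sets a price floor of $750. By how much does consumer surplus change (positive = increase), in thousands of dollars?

Setting quantity demanded equal to quantity supplied, 5951 - 6p = 8p - 1049, gives p* = 500 and q* = 2951.
The floor of 750 is above the equilibrium price 500, so it binds.
At p = 750: qd = 5951 - 6·750 = 1451 and qs = 8·750 - 1049 = 4951.
Consumer surplus without the control is ½ · (5951/6 - 500) · 2951 = 8708401/12.
With the floor, consumers buy 1451 units at 750, so CS = ½ · (5951/6 - 750) · 1451 = 2105401/12.
Change in consumer surplus = 2105401/12 - 8708401/12 = -550250.

-550250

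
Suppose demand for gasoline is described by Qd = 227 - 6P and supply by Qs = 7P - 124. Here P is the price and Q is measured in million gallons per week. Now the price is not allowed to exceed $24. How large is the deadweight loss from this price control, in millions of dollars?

68.25

Setting quantity demanded equal to quantity supplied, 227 - 6P = 7P - 124, gives P* = 27 and Q* = 65.
The ceiling of 24 is below the equilibrium price 27, so it binds.
At P = 24: Qd = 227 - 6·24 = 83 and Qs = 7·24 - 124 = 44.
Quantity traded falls to 44. At Q = 44 the demand price is (227 - 44)/6 = 30.5 and the supply price is (124 + 44)/7 = 24.
Deadweight loss = ½ · (30.5 - 24) · (65 - 44) = ½ · 6.5 · 21 = 68.25.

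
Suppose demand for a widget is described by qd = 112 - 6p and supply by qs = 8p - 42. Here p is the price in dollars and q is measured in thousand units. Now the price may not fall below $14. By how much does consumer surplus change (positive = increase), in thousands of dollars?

Without the control the market clears where 112 - 6p = 8p - 42, i.e. p* = 11 and q* = 46.
Because the floor (14) lies above the market-clearing price, it is binding.
At p = 14: qd = 112 - 6·14 = 28 and qs = 8·14 - 42 = 70.
Consumer surplus without the control is ½ · (56/3 - 11) · 46 = 529/3.
With the floor, consumers buy 28 units at 14, so CS = ½ · (56/3 - 14) · 28 = 196/3.
Change in consumer surplus = 196/3 - 529/3 = -111.

-111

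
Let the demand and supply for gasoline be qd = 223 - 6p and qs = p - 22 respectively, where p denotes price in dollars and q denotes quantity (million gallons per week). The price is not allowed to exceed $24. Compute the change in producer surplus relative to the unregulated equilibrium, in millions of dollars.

-82.5

Equilibrium: 223 - 6p = p - 22, so 245 = 7p and p* = 35, q* = 13.
Since 24 < 35, the ceiling is binding.
At p = 24: qd = 223 - 6·24 = 79 and qs = 24 - 22 = 2.
Producer surplus without the control is ½ · (35 - 22) · 13 = 84.5.
With the ceiling, producers sell 2 units at 24, so PS = ½ · (24 - 22) · 2 = 2.
Change in producer surplus = 2 - 84.5 = -82.5.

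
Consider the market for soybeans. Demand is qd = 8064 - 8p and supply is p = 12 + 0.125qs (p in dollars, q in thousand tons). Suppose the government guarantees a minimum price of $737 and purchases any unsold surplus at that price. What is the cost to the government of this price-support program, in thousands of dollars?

2676784

Rearranging supply gives qs = 8p - 96. Setting quantity demanded equal to quantity supplied, 8064 - 8p = 8p - 96, gives p* = 510 and q* = 3984.
Since 737 > 510, the floor is binding.
At p = 737: qd = 8064 - 8·737 = 2168 and qs = 8·737 - 96 = 5800.
Surplus = qs - qd = 3632.
Government expenditure = surplus × support price = 3632 × 737 = 2676784.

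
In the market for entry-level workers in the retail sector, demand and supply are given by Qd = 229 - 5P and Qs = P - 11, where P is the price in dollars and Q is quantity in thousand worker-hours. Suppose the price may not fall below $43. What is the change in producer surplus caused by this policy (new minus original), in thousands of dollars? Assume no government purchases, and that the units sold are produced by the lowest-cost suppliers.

-70.5

Setting quantity demanded equal to quantity supplied, 229 - 5P = P - 11, gives P* = 40 and Q* = 29.
Because the floor (43) lies above the market-clearing price, it is binding.
At P = 43: Qd = 229 - 5·43 = 14 and Qs = 43 - 11 = 32.
Producer surplus without the control is ½ · (40 - 11) · 29 = 420.5.
With the floor, 14 units are sold at 43. The supply price at Q = 14 is 25, so PS = ½ · [(43 - 11) + (43 - 25)] · 14 = 350.
Change in producer surplus = 350 - 420.5 = -70.5.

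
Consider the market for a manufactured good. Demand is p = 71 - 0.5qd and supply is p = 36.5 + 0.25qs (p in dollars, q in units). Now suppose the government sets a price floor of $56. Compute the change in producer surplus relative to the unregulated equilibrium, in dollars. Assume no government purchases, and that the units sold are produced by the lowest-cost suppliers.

Rearranging demand gives qd = 142 - 2p; rearranging supply gives qs = 4p - 146. Without the control the market clears where 142 - 2p = 4p - 146, i.e. p* = 48 and q* = 46.
Because the floor (56) lies above the market-clearing price, it is binding.
At p = 56: qd = 142 - 2·56 = 30 and qs = 4·56 - 146 = 78.
Producer surplus without the control is ½ · (48 - 36.5) · 46 = 264.5.
With the floor, 30 units are sold at 56. The supply price at q = 30 is 44, so PS = ½ · [(56 - 36.5) + (56 - 44)] · 30 = 472.5.
Change in producer surplus = 472.5 - 264.5 = 208.

208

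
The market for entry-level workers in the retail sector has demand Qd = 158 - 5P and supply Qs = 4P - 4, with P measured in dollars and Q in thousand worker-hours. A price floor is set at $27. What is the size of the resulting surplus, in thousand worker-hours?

Without the control the market clears where 158 - 5P = 4P - 4, i.e. P* = 18 and Q* = 68.
Since 27 > 18, the floor is binding.
At P = 27: Qd = 158 - 5·27 = 23 and Qs = 4·27 - 4 = 104.
Surplus = Qs - Qd = 104 - 23 = 81.

81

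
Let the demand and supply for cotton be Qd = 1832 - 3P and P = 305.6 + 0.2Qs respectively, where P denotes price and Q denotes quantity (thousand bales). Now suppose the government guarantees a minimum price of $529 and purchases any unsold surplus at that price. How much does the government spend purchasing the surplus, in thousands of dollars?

461288

Rearranging supply gives Qs = 5P - 1528. In a free market, 1832 - 3P = 5P - 1528 gives the equilibrium P* = 420, Q* = 572.
Because the floor (529) lies above the market-clearing price, it is binding.
At P = 529: Qd = 1832 - 3·529 = 245 and Qs = 5·529 - 1528 = 1117.
Surplus = Qs - Qd = 872.
Government expenditure = surplus × support price = 872 × 529 = 461288.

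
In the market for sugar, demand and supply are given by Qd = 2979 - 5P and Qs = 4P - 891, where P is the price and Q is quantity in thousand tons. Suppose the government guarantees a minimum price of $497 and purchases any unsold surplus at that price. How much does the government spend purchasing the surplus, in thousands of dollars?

299691

Setting quantity demanded equal to quantity supplied, 2979 - 5P = 4P - 891, gives P* = 430 and Q* = 829.
Since 497 > 430, the floor is binding.
At P = 497: Qd = 2979 - 5·497 = 494 and Qs = 4·497 - 891 = 1097.
Surplus = Qs - Qd = 603.
Government expenditure = surplus × support price = 603 × 497 = 299691.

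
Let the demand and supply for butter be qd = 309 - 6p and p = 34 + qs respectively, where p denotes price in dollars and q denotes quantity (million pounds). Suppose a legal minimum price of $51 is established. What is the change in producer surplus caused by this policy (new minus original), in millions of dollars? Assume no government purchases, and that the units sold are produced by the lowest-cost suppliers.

-66

Rearranging supply gives qs = p - 34. Without the control the market clears where 309 - 6p = p - 34, i.e. p* = 49 and q* = 15.
The floor of 51 is above the equilibrium price 49, so it binds.
At p = 51: qd = 309 - 6·51 = 3 and qs = 51 - 34 = 17.
Producer surplus without the control is ½ · (49 - 34) · 15 = 112.5.
With the floor, 3 units are sold at 51. The supply price at q = 3 is 37, so PS = ½ · [(51 - 34) + (51 - 37)] · 3 = 46.5.
Change in producer surplus = 46.5 - 112.5 = -66.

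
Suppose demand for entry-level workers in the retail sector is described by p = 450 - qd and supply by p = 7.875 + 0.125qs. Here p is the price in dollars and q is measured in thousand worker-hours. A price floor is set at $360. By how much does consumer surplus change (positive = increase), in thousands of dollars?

Rearranging demand gives qd = 450 - p; rearranging supply gives qs = 8p - 63. Equilibrium: 450 - p = 8p - 63, so 513 = 9p and p* = 57, q* = 393.
The floor of 360 is above the equilibrium price 57, so it binds.
At p = 360: qd = 450 - 360 = 90 and qs = 8·360 - 63 = 2817.
Consumer surplus without the control is ½ · (450 - 57) · 393 = 77224.5.
With the floor, consumers buy 90 units at 360, so CS = ½ · (450 - 360) · 90 = 4050.
Change in consumer surplus = 4050 - 77224.5 = -73174.5.

-73174.5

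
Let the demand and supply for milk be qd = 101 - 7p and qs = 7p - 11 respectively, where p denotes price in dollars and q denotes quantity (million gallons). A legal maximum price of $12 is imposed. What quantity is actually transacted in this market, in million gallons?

Equilibrium: 101 - 7p = 7p - 11, so 112 = 14p and p* = 8, q* = 45.
The ceiling of 12 is above the equilibrium price 8, so it is not binding; the market clears at p* = 8, q* = 45.

45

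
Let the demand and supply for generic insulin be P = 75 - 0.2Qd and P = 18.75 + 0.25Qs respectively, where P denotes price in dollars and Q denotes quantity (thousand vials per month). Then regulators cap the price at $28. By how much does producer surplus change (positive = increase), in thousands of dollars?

-1782

Rearranging demand gives Qd = 375 - 5P; rearranging supply gives Qs = 4P - 75. Without the control the market clears where 375 - 5P = 4P - 75, i.e. P* = 50 and Q* = 125.
The ceiling of 28 is below the equilibrium price 50, so it binds.
At P = 28: Qd = 375 - 5·28 = 235 and Qs = 4·28 - 75 = 37.
Producer surplus without the control is ½ · (50 - 18.75) · 125 = 1953.125.
With the ceiling, producers sell 37 units at 28, so PS = ½ · (28 - 18.75) · 37 = 171.125.
Change in producer surplus = 171.125 - 1953.125 = -1782.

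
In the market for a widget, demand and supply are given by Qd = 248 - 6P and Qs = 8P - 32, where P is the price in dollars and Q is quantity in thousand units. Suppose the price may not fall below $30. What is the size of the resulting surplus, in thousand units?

140

Equilibrium: 248 - 6P = 8P - 32, so 280 = 14P and P* = 20, Q* = 128.
The floor of 30 is above the equilibrium price 20, so it binds.
At P = 30: Qd = 248 - 6·30 = 68 and Qs = 8·30 - 32 = 208.
Surplus = Qs - Qd = 208 - 68 = 140.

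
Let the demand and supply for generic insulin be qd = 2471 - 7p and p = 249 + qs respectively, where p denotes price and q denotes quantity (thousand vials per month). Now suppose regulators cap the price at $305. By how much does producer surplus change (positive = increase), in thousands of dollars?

Rearranging supply gives qs = p - 249. In a free market, 2471 - 7p = p - 249 gives the equilibrium p* = 340, q* = 91.
Since 305 < 340, the ceiling is binding.
At p = 305: qd = 2471 - 7·305 = 336 and qs = 305 - 249 = 56.
Producer surplus without the control is ½ · (340 - 249) · 91 = 4140.5.
With the ceiling, producers sell 56 units at 305, so PS = ½ · (305 - 249) · 56 = 1568.
Change in producer surplus = 1568 - 4140.5 = -2572.5.

-2572.5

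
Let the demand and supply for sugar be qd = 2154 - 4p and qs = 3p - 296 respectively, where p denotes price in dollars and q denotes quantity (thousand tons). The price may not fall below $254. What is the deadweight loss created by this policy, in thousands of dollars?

In a free market, 2154 - 4p = 3p - 296 gives the equilibrium p* = 350, q* = 754.
The floor of 254 is below the equilibrium price 350, so it is not binding; the market clears at p* = 350, q* = 754.
Since the control does not bind, no trades are prevented and deadweight loss is zero.

0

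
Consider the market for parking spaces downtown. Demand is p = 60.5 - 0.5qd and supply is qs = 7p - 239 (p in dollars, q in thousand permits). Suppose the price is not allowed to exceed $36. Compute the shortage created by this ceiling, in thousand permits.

36

Rearranging demand gives qd = 121 - 2p. Equilibrium: 121 - 2p = 7p - 239, so 360 = 9p and p* = 40, q* = 41.
The ceiling of 36 is below the equilibrium price 40, so it binds.
At p = 36: qd = 121 - 2·36 = 49 and qs = 7·36 - 239 = 13.
Shortage = qd - qs = 49 - 13 = 36.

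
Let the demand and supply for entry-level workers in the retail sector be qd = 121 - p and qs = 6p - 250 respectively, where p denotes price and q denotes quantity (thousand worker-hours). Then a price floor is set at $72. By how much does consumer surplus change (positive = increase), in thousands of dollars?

-1111.5

Without the control the market clears where 121 - p = 6p - 250, i.e. p* = 53 and q* = 68.
The floor of 72 is above the equilibrium price 53, so it binds.
At p = 72: qd = 121 - 72 = 49 and qs = 6·72 - 250 = 182.
Consumer surplus without the control is ½ · (121 - 53) · 68 = 2312.
With the floor, consumers buy 49 units at 72, so CS = ½ · (121 - 72) · 49 = 1200.5.
Change in consumer surplus = 1200.5 - 2312 = -1111.5.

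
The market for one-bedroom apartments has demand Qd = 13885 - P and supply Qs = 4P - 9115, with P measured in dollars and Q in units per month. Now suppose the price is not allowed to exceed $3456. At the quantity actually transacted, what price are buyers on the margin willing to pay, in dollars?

Without the control the market clears where 13885 - P = 4P - 9115, i.e. P* = 4600 and Q* = 9285.
Because the ceiling (3456) lies below the market-clearing price, it is binding.
At P = 3456: Qd = 13885 - 3456 = 10429 and Qs = 4·3456 - 9115 = 4709.
Only 4709 units reach the market. On the demand curve, the marginal buyer's willingness to pay at Q = 4709 is (13885 - 4709) = 9176.

9176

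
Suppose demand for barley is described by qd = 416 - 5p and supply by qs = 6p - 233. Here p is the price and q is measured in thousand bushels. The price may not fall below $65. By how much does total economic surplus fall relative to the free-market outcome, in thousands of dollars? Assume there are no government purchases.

165

Setting quantity demanded equal to quantity supplied, 416 - 5p = 6p - 233, gives p* = 59 and q* = 121.
The floor of 65 is above the equilibrium price 59, so it binds.
At p = 65: qd = 416 - 5·65 = 91 and qs = 6·65 - 233 = 157.
Quantity traded falls to 91. At q = 91 the demand price is (416 - 91)/5 = 65 and the supply price is (233 + 91)/6 = 54.
Deadweight loss = ½ · (65 - 54) · (121 - 91) = ½ · 11 · 30 = 165.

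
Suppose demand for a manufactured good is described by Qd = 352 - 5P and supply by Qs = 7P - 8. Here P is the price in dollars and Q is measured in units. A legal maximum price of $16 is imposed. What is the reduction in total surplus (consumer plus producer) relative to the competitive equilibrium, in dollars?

Without the control the market clears where 352 - 5P = 7P - 8, i.e. P* = 30 and Q* = 202.
Since 16 < 30, the ceiling is binding.
At P = 16: Qd = 352 - 5·16 = 272 and Qs = 7·16 - 8 = 104.
Quantity traded falls to 104. At Q = 104 the demand price is (352 - 104)/5 = 49.6 and the supply price is (8 + 104)/7 = 16.
Deadweight loss = ½ · (49.6 - 16) · (202 - 104) = ½ · 33.6 · 98 = 1646.4.

1646.4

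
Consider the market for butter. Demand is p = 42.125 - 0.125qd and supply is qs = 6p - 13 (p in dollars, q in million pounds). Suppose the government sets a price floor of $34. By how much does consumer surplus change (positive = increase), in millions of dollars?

Rearranging demand gives qd = 337 - 8p. Without the control the market clears where 337 - 8p = 6p - 13, i.e. p* = 25 and q* = 137.
The floor of 34 is above the equilibrium price 25, so it binds.
At p = 34: qd = 337 - 8·34 = 65 and qs = 6·34 - 13 = 191.
Consumer surplus without the control is ½ · (42.125 - 25) · 137 = 1173.0625.
With the floor, consumers buy 65 units at 34, so CS = ½ · (42.125 - 34) · 65 = 264.0625.
Change in consumer surplus = 264.0625 - 1173.0625 = -909.

-909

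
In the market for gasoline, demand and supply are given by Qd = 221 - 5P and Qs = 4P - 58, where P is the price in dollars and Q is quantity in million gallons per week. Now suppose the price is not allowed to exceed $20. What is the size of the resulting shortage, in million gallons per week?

Setting quantity demanded equal to quantity supplied, 221 - 5P = 4P - 58, gives P* = 31 and Q* = 66.
Since 20 < 31, the ceiling is binding.
At P = 20: Qd = 221 - 5·20 = 121 and Qs = 4·20 - 58 = 22.
Shortage = Qd - Qs = 121 - 22 = 99.

99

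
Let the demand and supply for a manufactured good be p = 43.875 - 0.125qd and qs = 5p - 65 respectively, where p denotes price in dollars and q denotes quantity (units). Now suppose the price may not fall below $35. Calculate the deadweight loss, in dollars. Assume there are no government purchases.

93.6

Rearranging demand gives qd = 351 - 8p. In a free market, 351 - 8p = 5p - 65 gives the equilibrium p* = 32, q* = 95.
The floor of 35 is above the equilibrium price 32, so it binds.
At p = 35: qd = 351 - 8·35 = 71 and qs = 5·35 - 65 = 110.
Quantity traded falls to 71. At q = 71 the demand price is (351 - 71)/8 = 35 and the supply price is (65 + 71)/5 = 27.2.
Deadweight loss = ½ · (35 - 27.2) · (95 - 71) = ½ · 7.8 · 24 = 93.6.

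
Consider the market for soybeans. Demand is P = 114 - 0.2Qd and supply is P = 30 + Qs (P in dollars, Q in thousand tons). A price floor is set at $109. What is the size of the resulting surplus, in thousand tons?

Rearranging demand gives Qd = 570 - 5P; rearranging supply gives Qs = P - 30. Setting quantity demanded equal to quantity supplied, 570 - 5P = P - 30, gives P* = 100 and Q* = 70.
Because the floor (109) lies above the market-clearing price, it is binding.
At P = 109: Qd = 570 - 5·109 = 25 and Qs = 109 - 30 = 79.
Surplus = Qs - Qd = 79 - 25 = 54.

54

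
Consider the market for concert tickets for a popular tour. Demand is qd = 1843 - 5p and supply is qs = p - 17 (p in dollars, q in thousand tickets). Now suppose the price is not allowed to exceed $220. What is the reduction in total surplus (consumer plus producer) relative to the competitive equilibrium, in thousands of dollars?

Setting quantity demanded equal to quantity supplied, 1843 - 5p = p - 17, gives p* = 310 and q* = 293.
Since 220 < 310, the ceiling is binding.
At p = 220: qd = 1843 - 5·220 = 743 and qs = 220 - 17 = 203.
Quantity traded falls to 203. At q = 203 the demand price is (1843 - 203)/5 = 328 and the supply price is 17 + 203 = 220.
Deadweight loss = ½ · (328 - 220) · (293 - 203) = ½ · 108 · 90 = 4860.

4860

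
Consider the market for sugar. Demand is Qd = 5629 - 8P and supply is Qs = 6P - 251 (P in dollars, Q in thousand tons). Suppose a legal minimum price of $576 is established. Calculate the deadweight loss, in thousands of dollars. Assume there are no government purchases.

Equilibrium: 5629 - 8P = 6P - 251, so 5880 = 14P and P* = 420, Q* = 2269.
The floor of 576 is above the equilibrium price 420, so it binds.
At P = 576: Qd = 5629 - 8·576 = 1021 and Qs = 6·576 - 251 = 3205.
Quantity traded falls to 1021. At Q = 1021 the demand price is (5629 - 1021)/8 = 576 and the supply price is (251 + 1021)/6 = 212.
Deadweight loss = ½ · (576 - 212) · (2269 - 1021) = ½ · 364 · 1248 = 227136.

227136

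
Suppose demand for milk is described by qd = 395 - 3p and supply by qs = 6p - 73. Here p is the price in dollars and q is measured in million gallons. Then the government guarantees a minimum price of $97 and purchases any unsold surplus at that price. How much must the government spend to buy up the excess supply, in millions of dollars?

Equilibrium: 395 - 3p = 6p - 73, so 468 = 9p and p* = 52, q* = 239.
Since 97 > 52, the floor is binding.
At p = 97: qd = 395 - 3·97 = 104 and qs = 6·97 - 73 = 509.
Surplus = qs - qd = 405.
Government expenditure = surplus × support price = 405 × 97 = 39285.

39285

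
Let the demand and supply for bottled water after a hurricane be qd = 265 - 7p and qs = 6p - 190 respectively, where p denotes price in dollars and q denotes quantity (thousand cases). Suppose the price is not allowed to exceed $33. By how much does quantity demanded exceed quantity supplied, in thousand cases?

Setting quantity demanded equal to quantity supplied, 265 - 7p = 6p - 190, gives p* = 35 and q* = 20.
Because the ceiling (33) lies below the market-clearing price, it is binding.
At p = 33: qd = 265 - 7·33 = 34 and qs = 6·33 - 190 = 8.
Shortage = qd - qs = 34 - 8 = 26.

26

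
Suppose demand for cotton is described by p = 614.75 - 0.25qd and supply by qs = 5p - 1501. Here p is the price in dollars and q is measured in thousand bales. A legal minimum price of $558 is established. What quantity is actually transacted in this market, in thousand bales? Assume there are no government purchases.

Rearranging demand gives qd = 2459 - 4p. Equilibrium: 2459 - 4p = 5p - 1501, so 3960 = 9p and p* = 440, q* = 699.
Since 558 > 440, the floor is binding.
At p = 558: qd = 2459 - 4·558 = 227 and qs = 5·558 - 1501 = 1289.
The quantity actually transacted is the short side, demand: 227.

227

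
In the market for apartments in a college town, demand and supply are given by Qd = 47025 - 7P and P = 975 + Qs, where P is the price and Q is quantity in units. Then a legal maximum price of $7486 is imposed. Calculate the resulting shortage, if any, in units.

Rearranging supply gives Qs = P - 975. Equilibrium: 47025 - 7P = P - 975, so 48000 = 8P and P* = 6000, Q* = 5025.
The ceiling of 7486 is above the equilibrium price 6000, so it is not binding; the market clears at P* = 6000, Q* = 5025.
Since the control does not bind, there is no shortage.

0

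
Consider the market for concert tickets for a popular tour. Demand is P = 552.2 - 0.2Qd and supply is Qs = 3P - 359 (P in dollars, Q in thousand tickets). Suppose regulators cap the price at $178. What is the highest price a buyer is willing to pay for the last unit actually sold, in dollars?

Rearranging demand gives Qd = 2761 - 5P. In a free market, 2761 - 5P = 3P - 359 gives the equilibrium P* = 390, Q* = 811.
Because the ceiling (178) lies below the market-clearing price, it is binding.
At P = 178: Qd = 2761 - 5·178 = 1871 and Qs = 3·178 - 359 = 175.
Only 175 units reach the market. On the demand curve, the marginal buyer's willingness to pay at Q = 175 is (2761 - 175)/5 = 517.2.

517.2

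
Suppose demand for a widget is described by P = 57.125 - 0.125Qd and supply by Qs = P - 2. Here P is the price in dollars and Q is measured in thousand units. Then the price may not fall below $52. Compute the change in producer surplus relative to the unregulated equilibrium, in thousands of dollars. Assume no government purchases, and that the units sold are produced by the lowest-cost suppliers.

Rearranging demand gives Qd = 457 - 8P. In a free market, 457 - 8P = P - 2 gives the equilibrium P* = 51, Q* = 49.
Since 52 > 51, the floor is binding.
At P = 52: Qd = 457 - 8·52 = 41 and Qs = 52 - 2 = 50.
Producer surplus without the control is ½ · (51 - 2) · 49 = 1200.5.
With the floor, 41 units are sold at 52. The supply price at Q = 41 is 43, so PS = ½ · [(52 - 2) + (52 - 43)] · 41 = 1209.5.
Change in producer surplus = 1209.5 - 1200.5 = 9.

9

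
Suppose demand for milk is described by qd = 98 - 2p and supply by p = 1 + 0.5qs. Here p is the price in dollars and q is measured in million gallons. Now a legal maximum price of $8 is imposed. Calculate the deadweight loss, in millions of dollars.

Rearranging supply gives qs = 2p - 2. Without the control the market clears where 98 - 2p = 2p - 2, i.e. p* = 25 and q* = 48.
Since 8 < 25, the ceiling is binding.
At p = 8: qd = 98 - 2·8 = 82 and qs = 2·8 - 2 = 14.
Quantity traded falls to 14. At q = 14 the demand price is (98 - 14)/2 = 42 and the supply price is (2 + 14)/2 = 8.
Deadweight loss = ½ · (42 - 8) · (48 - 14) = ½ · 34 · 34 = 578.

578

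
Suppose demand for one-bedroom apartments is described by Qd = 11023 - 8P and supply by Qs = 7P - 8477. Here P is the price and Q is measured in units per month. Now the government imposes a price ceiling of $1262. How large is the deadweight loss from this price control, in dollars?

Equilibrium: 11023 - 8P = 7P - 8477, so 19500 = 15P and P* = 1300, Q* = 623.
Because the ceiling (1262) lies below the market-clearing price, it is binding.
At P = 1262: Qd = 11023 - 8·1262 = 927 and Qs = 7·1262 - 8477 = 357.
Quantity traded falls to 357. At Q = 357 the demand price is (11023 - 357)/8 = 1333.25 and the supply price is (8477 + 357)/7 = 1262.
Deadweight loss = ½ · (1333.25 - 1262) · (623 - 357) = ½ · 71.25 · 266 = 9476.25.

9476.25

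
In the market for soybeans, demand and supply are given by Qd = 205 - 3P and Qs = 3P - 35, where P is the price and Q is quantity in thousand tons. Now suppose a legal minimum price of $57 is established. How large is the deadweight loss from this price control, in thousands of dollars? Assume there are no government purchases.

Equilibrium: 205 - 3P = 3P - 35, so 240 = 6P and P* = 40, Q* = 85.
Because the floor (57) lies above the market-clearing price, it is binding.
At P = 57: Qd = 205 - 3·57 = 34 and Qs = 3·57 - 35 = 136.
Quantity traded falls to 34. At Q = 34 the demand price is (205 - 34)/3 = 57 and the supply price is (35 + 34)/3 = 23.
Deadweight loss = ½ · (57 - 23) · (85 - 34) = ½ · 34 · 51 = 867.

867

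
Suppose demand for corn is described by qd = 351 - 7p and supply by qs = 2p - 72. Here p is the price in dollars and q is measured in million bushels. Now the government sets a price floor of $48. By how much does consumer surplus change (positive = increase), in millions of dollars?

Equilibrium: 351 - 7p = 2p - 72, so 423 = 9p and p* = 47, q* = 22.
Because the floor (48) lies above the market-clearing price, it is binding.
At p = 48: qd = 351 - 7·48 = 15 and qs = 2·48 - 72 = 24.
Consumer surplus without the control is ½ · (351/7 - 47) · 22 = 242/7.
With the floor, consumers buy 15 units at 48, so CS = ½ · (351/7 - 48) · 15 = 225/14.
Change in consumer surplus = 225/14 - 242/7 = -18.5.

-18.5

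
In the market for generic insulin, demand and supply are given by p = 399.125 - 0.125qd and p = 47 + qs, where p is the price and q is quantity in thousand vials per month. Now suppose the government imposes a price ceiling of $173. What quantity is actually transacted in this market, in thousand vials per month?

Rearranging demand gives qd = 3193 - 8p; rearranging supply gives qs = p - 47. Equilibrium: 3193 - 8p = p - 47, so 3240 = 9p and p* = 360, q* = 313.
Because the ceiling (173) lies below the market-clearing price, it is binding.
At p = 173: qd = 3193 - 8·173 = 1809 and qs = 173 - 47 = 126.
The quantity actually transacted is the short side, supply: 126.

126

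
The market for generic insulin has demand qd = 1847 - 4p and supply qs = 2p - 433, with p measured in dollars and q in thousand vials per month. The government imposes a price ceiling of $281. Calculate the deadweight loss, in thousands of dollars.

14701.5

Setting quantity demanded equal to quantity supplied, 1847 - 4p = 2p - 433, gives p* = 380 and q* = 327.
Since 281 < 380, the ceiling is binding.
At p = 281: qd = 1847 - 4·281 = 723 and qs = 2·281 - 433 = 129.
Quantity traded falls to 129. At q = 129 the demand price is (1847 - 129)/4 = 429.5 and the supply price is (433 + 129)/2 = 281.
Deadweight loss = ½ · (429.5 - 281) · (327 - 129) = ½ · 148.5 · 198 = 14701.5.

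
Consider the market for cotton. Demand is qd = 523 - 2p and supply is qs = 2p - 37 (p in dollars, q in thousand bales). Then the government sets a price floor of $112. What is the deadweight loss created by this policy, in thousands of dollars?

0

Without the control the market clears where 523 - 2p = 2p - 37, i.e. p* = 140 and q* = 243.
Since 112 is below p* = 140, the floor does not bind and the free-market outcome prevails.
Since the control does not bind, no trades are prevented and deadweight loss is zero.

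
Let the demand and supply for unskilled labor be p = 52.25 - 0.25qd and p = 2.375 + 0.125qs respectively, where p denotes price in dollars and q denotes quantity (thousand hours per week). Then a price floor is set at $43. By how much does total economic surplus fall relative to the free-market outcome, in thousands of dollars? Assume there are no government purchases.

Rearranging demand gives qd = 209 - 4p; rearranging supply gives qs = 8p - 19. Without the control the market clears where 209 - 4p = 8p - 19, i.e. p* = 19 and q* = 133.
Since 43 > 19, the floor is binding.
At p = 43: qd = 209 - 4·43 = 37 and qs = 8·43 - 19 = 325.
Quantity traded falls to 37. At q = 37 the demand price is (209 - 37)/4 = 43 and the supply price is (19 + 37)/8 = 7.
Deadweight loss = ½ · (43 - 7) · (133 - 37) = ½ · 36 · 96 = 1728.

1728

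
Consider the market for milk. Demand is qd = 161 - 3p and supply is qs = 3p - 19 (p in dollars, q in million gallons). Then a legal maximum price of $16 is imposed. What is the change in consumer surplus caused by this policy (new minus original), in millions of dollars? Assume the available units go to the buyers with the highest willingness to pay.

Equilibrium: 161 - 3p = 3p - 19, so 180 = 6p and p* = 30, q* = 71.
Since 16 < 30, the ceiling is binding.
At p = 16: qd = 161 - 3·16 = 113 and qs = 3·16 - 19 = 29.
Consumer surplus without the control is ½ · (161/3 - 30) · 71 = 5041/6.
With the ceiling, 29 units are sold at 16 (assume they go to the highest-value buyers). The demand price at q = 29 is 44, so CS = ½ · [(161/3 - 16) + (44 - 16)] · 29 = 5713/6.
Change in consumer surplus = 5713/6 - 5041/6 = 112.

112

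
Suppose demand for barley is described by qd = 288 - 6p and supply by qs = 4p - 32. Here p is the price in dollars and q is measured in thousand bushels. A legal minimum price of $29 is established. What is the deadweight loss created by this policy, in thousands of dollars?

Equilibrium: 288 - 6p = 4p - 32, so 320 = 10p and p* = 32, q* = 96.
The floor of 29 is below the equilibrium price 32, so it is not binding; the market clears at p* = 32, q* = 96.
Since the control does not bind, no trades are prevented and deadweight loss is zero.

0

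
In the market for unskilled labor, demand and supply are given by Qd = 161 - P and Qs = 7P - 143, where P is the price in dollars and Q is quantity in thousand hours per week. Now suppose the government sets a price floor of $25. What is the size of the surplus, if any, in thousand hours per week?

Setting quantity demanded equal to quantity supplied, 161 - P = 7P - 143, gives P* = 38 and Q* = 123.
Since 25 is below P* = 38, the floor does not bind and the free-market outcome prevails.
Since the control does not bind, there is no surplus.

0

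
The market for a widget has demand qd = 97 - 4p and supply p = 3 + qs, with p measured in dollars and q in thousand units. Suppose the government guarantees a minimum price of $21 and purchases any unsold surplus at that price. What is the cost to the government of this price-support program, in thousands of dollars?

Rearranging supply gives qs = p - 3. In a free market, 97 - 4p = p - 3 gives the equilibrium p* = 20, q* = 17.
Since 21 > 20, the floor is binding.
At p = 21: qd = 97 - 4·21 = 13 and qs = 21 - 3 = 18.
Surplus = qs - qd = 5.
Government expenditure = surplus × support price = 5 × 21 = 105.

105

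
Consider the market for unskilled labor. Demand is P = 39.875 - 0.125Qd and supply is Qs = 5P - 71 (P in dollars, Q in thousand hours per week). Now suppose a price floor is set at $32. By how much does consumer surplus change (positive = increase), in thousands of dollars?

Rearranging demand gives Qd = 319 - 8P. Without the control the market clears where 319 - 8P = 5P - 71, i.e. P* = 30 and Q* = 79.
The floor of 32 is above the equilibrium price 30, so it binds.
At P = 32: Qd = 319 - 8·32 = 63 and Qs = 5·32 - 71 = 89.
Consumer surplus without the control is ½ · (39.875 - 30) · 79 = 390.0625.
With the floor, consumers buy 63 units at 32, so CS = ½ · (39.875 - 32) · 63 = 248.0625.
Change in consumer surplus = 248.0625 - 390.0625 = -142.

-142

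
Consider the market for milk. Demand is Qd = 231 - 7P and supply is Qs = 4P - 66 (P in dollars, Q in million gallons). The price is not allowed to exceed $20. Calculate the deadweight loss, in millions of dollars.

Setting quantity demanded equal to quantity supplied, 231 - 7P = 4P - 66, gives P* = 27 and Q* = 42.
Because the ceiling (20) lies below the market-clearing price, it is binding.
At P = 20: Qd = 231 - 7·20 = 91 and Qs = 4·20 - 66 = 14.
Quantity traded falls to 14. At Q = 14 the demand price is (231 - 14)/7 = 31 and the supply price is (66 + 14)/4 = 20.
Deadweight loss = ½ · (31 - 20) · (42 - 14) = ½ · 11 · 28 = 154.

154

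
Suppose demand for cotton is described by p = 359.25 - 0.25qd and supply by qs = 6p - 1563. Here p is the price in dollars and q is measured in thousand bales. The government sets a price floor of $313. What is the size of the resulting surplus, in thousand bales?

130

Rearranging demand gives qd = 1437 - 4p. Setting quantity demanded equal to quantity supplied, 1437 - 4p = 6p - 1563, gives p* = 300 and q* = 237.
The floor of 313 is above the equilibrium price 300, so it binds.
At p = 313: qd = 1437 - 4·313 = 185 and qs = 6·313 - 1563 = 315.
Surplus = qs - qd = 315 - 185 = 130.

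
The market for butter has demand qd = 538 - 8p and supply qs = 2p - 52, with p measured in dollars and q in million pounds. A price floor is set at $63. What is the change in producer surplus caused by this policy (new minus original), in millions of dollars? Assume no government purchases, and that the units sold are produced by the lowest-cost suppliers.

Without the control the market clears where 538 - 8p = 2p - 52, i.e. p* = 59 and q* = 66.
Since 63 > 59, the floor is binding.
At p = 63: qd = 538 - 8·63 = 34 and qs = 2·63 - 52 = 74.
Producer surplus without the control is ½ · (59 - 26) · 66 = 1089.
With the floor, 34 units are sold at 63. The supply price at q = 34 is 43, so PS = ½ · [(63 - 26) + (63 - 43)] · 34 = 969.
Change in producer surplus = 969 - 1089 = -120.

-120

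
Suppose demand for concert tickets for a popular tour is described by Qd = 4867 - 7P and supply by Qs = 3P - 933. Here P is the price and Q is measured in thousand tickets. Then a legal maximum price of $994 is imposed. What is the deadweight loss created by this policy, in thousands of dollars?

In a free market, 4867 - 7P = 3P - 933 gives the equilibrium P* = 580, Q* = 807.
The ceiling of 994 is above the equilibrium price 580, so it is not binding; the market clears at P* = 580, Q* = 807.
Since the control does not bind, no trades are prevented and deadweight loss is zero.

0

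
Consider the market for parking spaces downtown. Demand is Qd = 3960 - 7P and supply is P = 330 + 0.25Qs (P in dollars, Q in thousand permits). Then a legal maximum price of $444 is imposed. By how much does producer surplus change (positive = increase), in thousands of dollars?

-19008

Rearranging supply gives Qs = 4P - 1320. Without the control the market clears where 3960 - 7P = 4P - 1320, i.e. P* = 480 and Q* = 600.
Because the ceiling (444) lies below the market-clearing price, it is binding.
At P = 444: Qd = 3960 - 7·444 = 852 and Qs = 4·444 - 1320 = 456.
Producer surplus without the control is ½ · (480 - 330) · 600 = 45000.
With the ceiling, producers sell 456 units at 444, so PS = ½ · (444 - 330) · 456 = 25992.
Change in producer surplus = 25992 - 45000 = -19008.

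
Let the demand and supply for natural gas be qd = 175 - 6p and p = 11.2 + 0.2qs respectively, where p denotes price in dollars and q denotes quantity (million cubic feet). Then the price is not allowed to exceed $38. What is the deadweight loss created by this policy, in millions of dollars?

Rearranging supply gives qs = 5p - 56. Without the control the market clears where 175 - 6p = 5p - 56, i.e. p* = 21 and q* = 49.
Since 38 is above p* = 21, the ceiling does not bind and the free-market outcome prevails.
Since the control does not bind, no trades are prevented and deadweight loss is zero.

0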